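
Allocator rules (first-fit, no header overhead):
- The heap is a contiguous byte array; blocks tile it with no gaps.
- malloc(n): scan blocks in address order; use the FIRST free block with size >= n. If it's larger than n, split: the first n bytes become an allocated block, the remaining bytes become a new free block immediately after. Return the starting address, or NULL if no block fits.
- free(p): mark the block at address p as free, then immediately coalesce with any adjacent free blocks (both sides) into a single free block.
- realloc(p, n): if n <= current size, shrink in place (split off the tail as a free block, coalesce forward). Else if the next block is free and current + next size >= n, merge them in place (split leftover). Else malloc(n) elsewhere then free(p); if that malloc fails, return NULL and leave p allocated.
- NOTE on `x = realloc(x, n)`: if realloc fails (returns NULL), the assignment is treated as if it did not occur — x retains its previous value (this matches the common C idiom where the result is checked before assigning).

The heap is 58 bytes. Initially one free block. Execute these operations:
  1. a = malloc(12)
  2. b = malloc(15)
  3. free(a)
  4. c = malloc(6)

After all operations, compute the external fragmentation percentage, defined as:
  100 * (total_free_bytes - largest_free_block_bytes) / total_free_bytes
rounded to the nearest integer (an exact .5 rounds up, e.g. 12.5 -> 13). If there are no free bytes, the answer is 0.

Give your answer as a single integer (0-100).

Answer: 16

Derivation:
Op 1: a = malloc(12) -> a = 0; heap: [0-11 ALLOC][12-57 FREE]
Op 2: b = malloc(15) -> b = 12; heap: [0-11 ALLOC][12-26 ALLOC][27-57 FREE]
Op 3: free(a) -> (freed a); heap: [0-11 FREE][12-26 ALLOC][27-57 FREE]
Op 4: c = malloc(6) -> c = 0; heap: [0-5 ALLOC][6-11 FREE][12-26 ALLOC][27-57 FREE]
Free blocks: [6 31] total_free=37 largest=31 -> 100*(37-31)/37 = 600/37 ≈ 16.216 -> rounds to 16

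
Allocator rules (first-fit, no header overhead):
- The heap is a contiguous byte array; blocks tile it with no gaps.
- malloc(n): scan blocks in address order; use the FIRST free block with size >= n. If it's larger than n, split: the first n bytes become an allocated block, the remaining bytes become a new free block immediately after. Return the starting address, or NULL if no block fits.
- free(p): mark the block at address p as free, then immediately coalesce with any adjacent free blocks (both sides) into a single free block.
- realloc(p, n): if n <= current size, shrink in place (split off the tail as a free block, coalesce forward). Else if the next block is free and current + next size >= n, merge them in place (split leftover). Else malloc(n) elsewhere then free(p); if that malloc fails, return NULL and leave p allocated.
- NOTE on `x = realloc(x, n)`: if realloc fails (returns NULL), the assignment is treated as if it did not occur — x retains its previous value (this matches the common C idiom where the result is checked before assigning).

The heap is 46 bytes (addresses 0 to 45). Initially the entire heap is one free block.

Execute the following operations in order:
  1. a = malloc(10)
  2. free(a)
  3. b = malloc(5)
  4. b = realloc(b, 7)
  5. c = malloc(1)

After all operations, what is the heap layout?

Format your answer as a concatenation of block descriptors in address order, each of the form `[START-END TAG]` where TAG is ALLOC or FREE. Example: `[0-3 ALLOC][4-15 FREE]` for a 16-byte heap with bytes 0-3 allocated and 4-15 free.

Op 1: a = malloc(10) -> a = 0; heap: [0-9 ALLOC][10-45 FREE]
Op 2: free(a) -> (freed a); heap: [0-45 FREE]
Op 3: b = malloc(5) -> b = 0; heap: [0-4 ALLOC][5-45 FREE]
Op 4: b = realloc(b, 7) -> b = 0; heap: [0-6 ALLOC][7-45 FREE]
Op 5: c = malloc(1) -> c = 7; heap: [0-6 ALLOC][7-7 ALLOC][8-45 FREE]

Answer: [0-6 ALLOC][7-7 ALLOC][8-45 FREE]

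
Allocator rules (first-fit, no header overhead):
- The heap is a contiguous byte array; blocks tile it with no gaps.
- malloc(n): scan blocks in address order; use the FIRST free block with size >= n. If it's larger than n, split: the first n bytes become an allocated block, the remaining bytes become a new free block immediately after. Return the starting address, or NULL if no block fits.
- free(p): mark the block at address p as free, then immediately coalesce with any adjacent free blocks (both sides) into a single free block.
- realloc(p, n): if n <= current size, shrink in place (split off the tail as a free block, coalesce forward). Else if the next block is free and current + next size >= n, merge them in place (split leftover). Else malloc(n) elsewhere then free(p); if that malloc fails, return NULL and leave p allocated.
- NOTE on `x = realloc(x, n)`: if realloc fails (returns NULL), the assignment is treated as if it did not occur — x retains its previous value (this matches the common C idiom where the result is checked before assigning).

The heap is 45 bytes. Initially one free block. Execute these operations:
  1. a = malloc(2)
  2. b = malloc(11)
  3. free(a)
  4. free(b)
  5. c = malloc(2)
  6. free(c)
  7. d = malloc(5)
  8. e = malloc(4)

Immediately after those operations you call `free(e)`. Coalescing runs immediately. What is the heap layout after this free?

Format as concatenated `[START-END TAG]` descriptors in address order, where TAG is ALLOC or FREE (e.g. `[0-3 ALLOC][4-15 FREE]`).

Answer: [0-4 ALLOC][5-44 FREE]

Derivation:
Op 1: a = malloc(2) -> a = 0; heap: [0-1 ALLOC][2-44 FREE]
Op 2: b = malloc(11) -> b = 2; heap: [0-1 ALLOC][2-12 ALLOC][13-44 FREE]
Op 3: free(a) -> (freed a); heap: [0-1 FREE][2-12 ALLOC][13-44 FREE]
Op 4: free(b) -> (freed b); heap: [0-44 FREE]
Op 5: c = malloc(2) -> c = 0; heap: [0-1 ALLOC][2-44 FREE]
Op 6: free(c) -> (freed c); heap: [0-44 FREE]
Op 7: d = malloc(5) -> d = 0; heap: [0-4 ALLOC][5-44 FREE]
Op 8: e = malloc(4) -> e = 5; heap: [0-4 ALLOC][5-8 ALLOC][9-44 FREE]
free(e): e = 5 -> block [5-8 ALLOC]; mark free, coalesce with adjacent free neighbors -> [0-4 ALLOC][5-44 FREE]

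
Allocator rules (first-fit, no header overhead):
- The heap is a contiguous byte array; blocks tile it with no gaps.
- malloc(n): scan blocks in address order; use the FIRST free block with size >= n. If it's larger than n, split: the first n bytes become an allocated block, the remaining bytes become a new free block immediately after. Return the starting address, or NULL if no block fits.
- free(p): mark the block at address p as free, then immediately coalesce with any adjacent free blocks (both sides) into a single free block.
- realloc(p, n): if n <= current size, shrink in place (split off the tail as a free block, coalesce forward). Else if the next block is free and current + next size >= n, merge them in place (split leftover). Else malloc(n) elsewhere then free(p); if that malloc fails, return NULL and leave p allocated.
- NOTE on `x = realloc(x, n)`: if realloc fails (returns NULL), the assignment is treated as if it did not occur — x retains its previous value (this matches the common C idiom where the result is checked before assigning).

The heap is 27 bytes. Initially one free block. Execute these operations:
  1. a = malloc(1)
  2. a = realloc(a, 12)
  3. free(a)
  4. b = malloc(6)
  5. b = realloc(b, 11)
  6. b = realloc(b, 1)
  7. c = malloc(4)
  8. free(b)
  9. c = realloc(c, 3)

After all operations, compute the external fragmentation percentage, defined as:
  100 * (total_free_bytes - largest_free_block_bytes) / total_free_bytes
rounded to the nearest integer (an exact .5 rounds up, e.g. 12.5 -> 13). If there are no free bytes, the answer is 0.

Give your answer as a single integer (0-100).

Answer: 4

Derivation:
Op 1: a = malloc(1) -> a = 0; heap: [0-0 ALLOC][1-26 FREE]
Op 2: a = realloc(a, 12) -> a = 0; heap: [0-11 ALLOC][12-26 FREE]
Op 3: free(a) -> (freed a); heap: [0-26 FREE]
Op 4: b = malloc(6) -> b = 0; heap: [0-5 ALLOC][6-26 FREE]
Op 5: b = realloc(b, 11) -> b = 0; heap: [0-10 ALLOC][11-26 FREE]
Op 6: b = realloc(b, 1) -> b = 0; heap: [0-0 ALLOC][1-26 FREE]
Op 7: c = malloc(4) -> c = 1; heap: [0-0 ALLOC][1-4 ALLOC][5-26 FREE]
Op 8: free(b) -> (freed b); heap: [0-0 FREE][1-4 ALLOC][5-26 FREE]
Op 9: c = realloc(c, 3) -> c = 1; heap: [0-0 FREE][1-3 ALLOC][4-26 FREE]
Free blocks: [1 23] total_free=24 largest=23 -> 100*(24-23)/24 = 100/24 ≈ 4.167 -> rounds to 4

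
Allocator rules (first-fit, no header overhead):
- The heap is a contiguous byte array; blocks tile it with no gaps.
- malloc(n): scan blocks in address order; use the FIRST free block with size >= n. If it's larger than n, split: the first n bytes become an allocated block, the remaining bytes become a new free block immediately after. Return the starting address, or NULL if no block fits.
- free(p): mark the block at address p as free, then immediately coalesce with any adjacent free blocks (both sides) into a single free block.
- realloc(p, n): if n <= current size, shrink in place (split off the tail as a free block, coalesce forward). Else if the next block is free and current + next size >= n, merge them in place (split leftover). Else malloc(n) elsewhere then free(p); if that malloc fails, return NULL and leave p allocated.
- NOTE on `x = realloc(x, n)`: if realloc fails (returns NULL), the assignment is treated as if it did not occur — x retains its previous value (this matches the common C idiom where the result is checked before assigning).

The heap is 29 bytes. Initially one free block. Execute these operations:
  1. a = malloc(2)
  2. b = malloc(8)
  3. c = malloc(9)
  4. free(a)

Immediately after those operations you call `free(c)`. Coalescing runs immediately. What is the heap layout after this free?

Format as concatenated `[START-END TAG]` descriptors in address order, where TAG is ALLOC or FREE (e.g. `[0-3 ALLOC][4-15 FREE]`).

Answer: [0-1 FREE][2-9 ALLOC][10-28 FREE]

Derivation:
Op 1: a = malloc(2) -> a = 0; heap: [0-1 ALLOC][2-28 FREE]
Op 2: b = malloc(8) -> b = 2; heap: [0-1 ALLOC][2-9 ALLOC][10-28 FREE]
Op 3: c = malloc(9) -> c = 10; heap: [0-1 ALLOC][2-9 ALLOC][10-18 ALLOC][19-28 FREE]
Op 4: free(a) -> (freed a); heap: [0-1 FREE][2-9 ALLOC][10-18 ALLOC][19-28 FREE]
free(c): c = 10 -> block [10-18 ALLOC]; mark free, coalesce with adjacent free neighbors -> [0-1 FREE][2-9 ALLOC][10-28 FREE]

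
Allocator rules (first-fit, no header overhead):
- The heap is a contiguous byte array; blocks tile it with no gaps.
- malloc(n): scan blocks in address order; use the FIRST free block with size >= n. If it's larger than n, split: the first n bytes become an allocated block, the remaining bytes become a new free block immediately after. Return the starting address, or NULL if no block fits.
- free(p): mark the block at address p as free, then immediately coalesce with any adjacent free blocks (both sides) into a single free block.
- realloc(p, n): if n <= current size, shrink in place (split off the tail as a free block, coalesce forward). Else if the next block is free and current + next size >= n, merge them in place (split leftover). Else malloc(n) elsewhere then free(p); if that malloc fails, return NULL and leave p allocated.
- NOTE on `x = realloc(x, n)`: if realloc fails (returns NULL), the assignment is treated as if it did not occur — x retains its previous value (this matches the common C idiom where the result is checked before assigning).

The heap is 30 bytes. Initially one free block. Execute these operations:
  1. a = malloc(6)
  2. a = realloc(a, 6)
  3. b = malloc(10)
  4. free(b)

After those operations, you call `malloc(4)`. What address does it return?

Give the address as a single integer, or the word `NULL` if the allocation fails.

Op 1: a = malloc(6) -> a = 0; heap: [0-5 ALLOC][6-29 FREE]
Op 2: a = realloc(a, 6) -> a = 0; heap: [0-5 ALLOC][6-29 FREE]
Op 3: b = malloc(10) -> b = 6; heap: [0-5 ALLOC][6-15 ALLOC][16-29 FREE]
Op 4: free(b) -> (freed b); heap: [0-5 ALLOC][6-29 FREE]
malloc(4): first-fit scan over [0-5 ALLOC][6-29 FREE] -> 6

Answer: 6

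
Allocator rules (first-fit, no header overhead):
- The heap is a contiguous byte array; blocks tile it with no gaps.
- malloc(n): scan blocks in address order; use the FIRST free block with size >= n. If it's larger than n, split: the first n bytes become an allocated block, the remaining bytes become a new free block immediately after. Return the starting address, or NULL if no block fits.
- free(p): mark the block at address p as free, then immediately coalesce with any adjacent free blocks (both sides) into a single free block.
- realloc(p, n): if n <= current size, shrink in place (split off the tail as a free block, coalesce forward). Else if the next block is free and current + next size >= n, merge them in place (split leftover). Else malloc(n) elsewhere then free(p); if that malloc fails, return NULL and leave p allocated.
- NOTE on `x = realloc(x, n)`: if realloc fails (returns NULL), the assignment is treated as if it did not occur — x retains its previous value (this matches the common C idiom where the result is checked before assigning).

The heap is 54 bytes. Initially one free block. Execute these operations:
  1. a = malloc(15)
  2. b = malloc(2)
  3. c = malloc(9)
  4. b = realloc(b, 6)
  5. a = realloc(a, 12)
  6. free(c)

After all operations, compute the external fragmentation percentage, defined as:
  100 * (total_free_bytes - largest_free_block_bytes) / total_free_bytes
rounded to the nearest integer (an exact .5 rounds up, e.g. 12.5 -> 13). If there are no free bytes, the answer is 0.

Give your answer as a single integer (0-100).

Op 1: a = malloc(15) -> a = 0; heap: [0-14 ALLOC][15-53 FREE]
Op 2: b = malloc(2) -> b = 15; heap: [0-14 ALLOC][15-16 ALLOC][17-53 FREE]
Op 3: c = malloc(9) -> c = 17; heap: [0-14 ALLOC][15-16 ALLOC][17-25 ALLOC][26-53 FREE]
Op 4: b = realloc(b, 6) -> b = 26; heap: [0-14 ALLOC][15-16 FREE][17-25 ALLOC][26-31 ALLOC][32-53 FREE]
Op 5: a = realloc(a, 12) -> a = 0; heap: [0-11 ALLOC][12-16 FREE][17-25 ALLOC][26-31 ALLOC][32-53 FREE]
Op 6: free(c) -> (freed c); heap: [0-11 ALLOC][12-25 FREE][26-31 ALLOC][32-53 FREE]
Free blocks: [14 22] total_free=36 largest=22 -> 100*(36-22)/36 = 1400/36 ≈ 38.889 -> rounds to 39

Answer: 39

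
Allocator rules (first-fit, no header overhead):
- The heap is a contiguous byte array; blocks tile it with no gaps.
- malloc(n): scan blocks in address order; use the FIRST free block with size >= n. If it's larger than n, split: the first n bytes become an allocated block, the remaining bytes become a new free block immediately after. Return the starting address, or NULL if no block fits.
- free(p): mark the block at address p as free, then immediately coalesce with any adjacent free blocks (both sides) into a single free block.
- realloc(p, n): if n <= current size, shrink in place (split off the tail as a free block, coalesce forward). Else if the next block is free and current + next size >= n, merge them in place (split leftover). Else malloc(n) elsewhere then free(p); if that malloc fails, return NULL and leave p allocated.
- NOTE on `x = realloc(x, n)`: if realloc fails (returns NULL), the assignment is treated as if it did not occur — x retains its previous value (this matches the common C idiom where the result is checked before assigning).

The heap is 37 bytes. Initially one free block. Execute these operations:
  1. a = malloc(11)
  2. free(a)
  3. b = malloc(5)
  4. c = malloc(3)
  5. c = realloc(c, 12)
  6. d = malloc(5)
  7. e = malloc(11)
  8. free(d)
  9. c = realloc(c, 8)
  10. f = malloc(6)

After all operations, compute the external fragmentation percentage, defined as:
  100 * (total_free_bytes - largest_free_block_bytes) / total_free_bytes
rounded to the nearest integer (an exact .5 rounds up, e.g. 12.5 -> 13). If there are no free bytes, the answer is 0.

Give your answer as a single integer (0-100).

Op 1: a = malloc(11) -> a = 0; heap: [0-10 ALLOC][11-36 FREE]
Op 2: free(a) -> (freed a); heap: [0-36 FREE]
Op 3: b = malloc(5) -> b = 0; heap: [0-4 ALLOC][5-36 FREE]
Op 4: c = malloc(3) -> c = 5; heap: [0-4 ALLOC][5-7 ALLOC][8-36 FREE]
Op 5: c = realloc(c, 12) -> c = 5; heap: [0-4 ALLOC][5-16 ALLOC][17-36 FREE]
Op 6: d = malloc(5) -> d = 17; heap: [0-4 ALLOC][5-16 ALLOC][17-21 ALLOC][22-36 FREE]
Op 7: e = malloc(11) -> e = 22; heap: [0-4 ALLOC][5-16 ALLOC][17-21 ALLOC][22-32 ALLOC][33-36 FREE]
Op 8: free(d) -> (freed d); heap: [0-4 ALLOC][5-16 ALLOC][17-21 FREE][22-32 ALLOC][33-36 FREE]
Op 9: c = realloc(c, 8) -> c = 5; heap: [0-4 ALLOC][5-12 ALLOC][13-21 FREE][22-32 ALLOC][33-36 FREE]
Op 10: f = malloc(6) -> f = 13; heap: [0-4 ALLOC][5-12 ALLOC][13-18 ALLOC][19-21 FREE][22-32 ALLOC][33-36 FREE]
Free blocks: [3 4] total_free=7 largest=4 -> 100*(7-4)/7 = 300/7 ≈ 42.857 -> rounds to 43

Answer: 43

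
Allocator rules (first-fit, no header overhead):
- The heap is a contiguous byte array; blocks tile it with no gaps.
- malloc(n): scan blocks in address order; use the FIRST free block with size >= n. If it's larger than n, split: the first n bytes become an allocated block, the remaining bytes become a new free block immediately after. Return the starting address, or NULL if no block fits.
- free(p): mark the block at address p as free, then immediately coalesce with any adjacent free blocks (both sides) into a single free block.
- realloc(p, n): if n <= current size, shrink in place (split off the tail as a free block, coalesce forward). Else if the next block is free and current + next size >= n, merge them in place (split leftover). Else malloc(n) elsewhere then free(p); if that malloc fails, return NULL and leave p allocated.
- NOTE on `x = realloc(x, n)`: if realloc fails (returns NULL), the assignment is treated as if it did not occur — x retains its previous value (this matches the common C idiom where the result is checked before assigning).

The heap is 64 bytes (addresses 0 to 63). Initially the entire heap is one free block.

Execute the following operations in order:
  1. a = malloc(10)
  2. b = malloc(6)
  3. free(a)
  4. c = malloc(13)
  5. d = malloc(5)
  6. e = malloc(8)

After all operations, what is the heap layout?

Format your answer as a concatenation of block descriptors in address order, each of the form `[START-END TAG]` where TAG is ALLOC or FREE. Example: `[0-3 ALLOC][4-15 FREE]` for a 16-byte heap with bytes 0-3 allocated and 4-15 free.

Answer: [0-4 ALLOC][5-9 FREE][10-15 ALLOC][16-28 ALLOC][29-36 ALLOC][37-63 FREE]

Derivation:
Op 1: a = malloc(10) -> a = 0; heap: [0-9 ALLOC][10-63 FREE]
Op 2: b = malloc(6) -> b = 10; heap: [0-9 ALLOC][10-15 ALLOC][16-63 FREE]
Op 3: free(a) -> (freed a); heap: [0-9 FREE][10-15 ALLOC][16-63 FREE]
Op 4: c = malloc(13) -> c = 16; heap: [0-9 FREE][10-15 ALLOC][16-28 ALLOC][29-63 FREE]
Op 5: d = malloc(5) -> d = 0; heap: [0-4 ALLOC][5-9 FREE][10-15 ALLOC][16-28 ALLOC][29-63 FREE]
Op 6: e = malloc(8) -> e = 29; heap: [0-4 ALLOC][5-9 FREE][10-15 ALLOC][16-28 ALLOC][29-36 ALLOC][37-63 FREE]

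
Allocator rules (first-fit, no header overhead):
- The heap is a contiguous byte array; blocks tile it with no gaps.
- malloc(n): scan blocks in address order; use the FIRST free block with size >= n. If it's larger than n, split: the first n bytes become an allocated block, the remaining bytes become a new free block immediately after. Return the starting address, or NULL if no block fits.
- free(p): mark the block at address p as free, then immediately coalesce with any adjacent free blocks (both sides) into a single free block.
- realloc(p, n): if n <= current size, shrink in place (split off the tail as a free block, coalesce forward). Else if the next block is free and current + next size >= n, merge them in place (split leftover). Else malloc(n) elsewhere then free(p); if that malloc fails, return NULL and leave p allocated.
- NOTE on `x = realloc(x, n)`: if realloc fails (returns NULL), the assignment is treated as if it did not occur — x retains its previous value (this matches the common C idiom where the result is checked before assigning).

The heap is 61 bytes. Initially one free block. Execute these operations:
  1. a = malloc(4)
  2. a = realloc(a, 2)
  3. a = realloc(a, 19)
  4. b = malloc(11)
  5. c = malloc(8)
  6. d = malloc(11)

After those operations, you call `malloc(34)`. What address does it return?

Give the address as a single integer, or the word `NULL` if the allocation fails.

Answer: NULL

Derivation:
Op 1: a = malloc(4) -> a = 0; heap: [0-3 ALLOC][4-60 FREE]
Op 2: a = realloc(a, 2) -> a = 0; heap: [0-1 ALLOC][2-60 FREE]
Op 3: a = realloc(a, 19) -> a = 0; heap: [0-18 ALLOC][19-60 FREE]
Op 4: b = malloc(11) -> b = 19; heap: [0-18 ALLOC][19-29 ALLOC][30-60 FREE]
Op 5: c = malloc(8) -> c = 30; heap: [0-18 ALLOC][19-29 ALLOC][30-37 ALLOC][38-60 FREE]
Op 6: d = malloc(11) -> d = 38; heap: [0-18 ALLOC][19-29 ALLOC][30-37 ALLOC][38-48 ALLOC][49-60 FREE]
malloc(34): first-fit scan over [0-18 ALLOC][19-29 ALLOC][30-37 ALLOC][38-48 ALLOC][49-60 FREE] -> NULL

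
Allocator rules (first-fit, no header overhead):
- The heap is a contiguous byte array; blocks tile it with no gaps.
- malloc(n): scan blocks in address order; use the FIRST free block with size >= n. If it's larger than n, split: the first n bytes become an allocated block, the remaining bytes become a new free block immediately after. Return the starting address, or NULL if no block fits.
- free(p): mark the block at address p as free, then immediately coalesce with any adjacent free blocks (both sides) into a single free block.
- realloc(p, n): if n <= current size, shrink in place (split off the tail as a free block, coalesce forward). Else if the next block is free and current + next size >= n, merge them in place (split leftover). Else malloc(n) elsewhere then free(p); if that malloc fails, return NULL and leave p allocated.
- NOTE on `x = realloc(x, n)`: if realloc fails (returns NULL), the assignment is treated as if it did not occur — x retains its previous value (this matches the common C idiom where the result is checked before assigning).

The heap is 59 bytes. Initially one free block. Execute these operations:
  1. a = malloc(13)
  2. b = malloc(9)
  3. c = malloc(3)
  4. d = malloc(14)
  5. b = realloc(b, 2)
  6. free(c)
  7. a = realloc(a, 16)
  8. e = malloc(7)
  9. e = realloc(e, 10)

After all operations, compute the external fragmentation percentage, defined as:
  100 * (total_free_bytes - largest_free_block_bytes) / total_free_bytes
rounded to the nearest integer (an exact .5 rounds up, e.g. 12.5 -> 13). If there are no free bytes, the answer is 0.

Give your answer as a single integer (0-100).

Answer: 41

Derivation:
Op 1: a = malloc(13) -> a = 0; heap: [0-12 ALLOC][13-58 FREE]
Op 2: b = malloc(9) -> b = 13; heap: [0-12 ALLOC][13-21 ALLOC][22-58 FREE]
Op 3: c = malloc(3) -> c = 22; heap: [0-12 ALLOC][13-21 ALLOC][22-24 ALLOC][25-58 FREE]
Op 4: d = malloc(14) -> d = 25; heap: [0-12 ALLOC][13-21 ALLOC][22-24 ALLOC][25-38 ALLOC][39-58 FREE]
Op 5: b = realloc(b, 2) -> b = 13; heap: [0-12 ALLOC][13-14 ALLOC][15-21 FREE][22-24 ALLOC][25-38 ALLOC][39-58 FREE]
Op 6: free(c) -> (freed c); heap: [0-12 ALLOC][13-14 ALLOC][15-24 FREE][25-38 ALLOC][39-58 FREE]
Op 7: a = realloc(a, 16) -> a = 39; heap: [0-12 FREE][13-14 ALLOC][15-24 FREE][25-38 ALLOC][39-54 ALLOC][55-58 FREE]
Op 8: e = malloc(7) -> e = 0; heap: [0-6 ALLOC][7-12 FREE][13-14 ALLOC][15-24 FREE][25-38 ALLOC][39-54 ALLOC][55-58 FREE]
Op 9: e = realloc(e, 10) -> e = 0; heap: [0-9 ALLOC][10-12 FREE][13-14 ALLOC][15-24 FREE][25-38 ALLOC][39-54 ALLOC][55-58 FREE]
Free blocks: [3 10 4] total_free=17 largest=10 -> 100*(17-10)/17 = 700/17 ≈ 41.176 -> rounds to 41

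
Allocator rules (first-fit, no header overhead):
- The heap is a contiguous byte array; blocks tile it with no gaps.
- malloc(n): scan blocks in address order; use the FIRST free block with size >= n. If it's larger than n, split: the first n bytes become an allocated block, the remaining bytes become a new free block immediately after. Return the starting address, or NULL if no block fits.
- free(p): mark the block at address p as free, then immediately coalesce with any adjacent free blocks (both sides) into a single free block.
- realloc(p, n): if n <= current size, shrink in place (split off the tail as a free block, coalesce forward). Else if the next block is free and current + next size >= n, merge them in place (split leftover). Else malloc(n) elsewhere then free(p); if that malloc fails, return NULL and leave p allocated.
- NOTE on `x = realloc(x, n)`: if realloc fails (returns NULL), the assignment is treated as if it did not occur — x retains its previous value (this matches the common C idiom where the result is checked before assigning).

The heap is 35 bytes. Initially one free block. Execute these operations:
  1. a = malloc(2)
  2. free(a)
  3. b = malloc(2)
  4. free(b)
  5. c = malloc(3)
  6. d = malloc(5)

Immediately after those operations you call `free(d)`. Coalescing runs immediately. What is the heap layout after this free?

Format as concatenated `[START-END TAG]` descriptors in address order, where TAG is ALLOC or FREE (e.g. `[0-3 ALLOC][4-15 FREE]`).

Answer: [0-2 ALLOC][3-34 FREE]

Derivation:
Op 1: a = malloc(2) -> a = 0; heap: [0-1 ALLOC][2-34 FREE]
Op 2: free(a) -> (freed a); heap: [0-34 FREE]
Op 3: b = malloc(2) -> b = 0; heap: [0-1 ALLOC][2-34 FREE]
Op 4: free(b) -> (freed b); heap: [0-34 FREE]
Op 5: c = malloc(3) -> c = 0; heap: [0-2 ALLOC][3-34 FREE]
Op 6: d = malloc(5) -> d = 3; heap: [0-2 ALLOC][3-7 ALLOC][8-34 FREE]
free(d): d = 3 -> block [3-7 ALLOC]; mark free, coalesce with adjacent free neighbors -> [0-2 ALLOC][3-34 FREE]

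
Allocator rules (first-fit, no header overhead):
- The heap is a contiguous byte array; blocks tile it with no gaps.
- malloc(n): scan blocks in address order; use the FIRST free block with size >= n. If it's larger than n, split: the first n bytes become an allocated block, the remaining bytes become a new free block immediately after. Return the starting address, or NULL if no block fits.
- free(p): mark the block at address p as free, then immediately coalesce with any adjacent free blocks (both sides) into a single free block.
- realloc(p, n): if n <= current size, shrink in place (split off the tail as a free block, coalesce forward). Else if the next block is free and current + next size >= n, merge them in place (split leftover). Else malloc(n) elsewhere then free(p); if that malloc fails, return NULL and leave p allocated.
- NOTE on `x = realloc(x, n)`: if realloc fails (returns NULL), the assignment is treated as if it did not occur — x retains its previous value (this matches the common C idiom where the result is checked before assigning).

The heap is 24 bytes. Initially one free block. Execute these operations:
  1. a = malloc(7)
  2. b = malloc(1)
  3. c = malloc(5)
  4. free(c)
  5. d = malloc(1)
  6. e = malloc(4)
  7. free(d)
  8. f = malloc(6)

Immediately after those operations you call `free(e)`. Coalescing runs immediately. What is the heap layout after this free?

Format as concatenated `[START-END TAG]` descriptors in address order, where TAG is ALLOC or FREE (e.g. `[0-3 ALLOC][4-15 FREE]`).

Answer: [0-6 ALLOC][7-7 ALLOC][8-12 FREE][13-18 ALLOC][19-23 FREE]

Derivation:
Op 1: a = malloc(7) -> a = 0; heap: [0-6 ALLOC][7-23 FREE]
Op 2: b = malloc(1) -> b = 7; heap: [0-6 ALLOC][7-7 ALLOC][8-23 FREE]
Op 3: c = malloc(5) -> c = 8; heap: [0-6 ALLOC][7-7 ALLOC][8-12 ALLOC][13-23 FREE]
Op 4: free(c) -> (freed c); heap: [0-6 ALLOC][7-7 ALLOC][8-23 FREE]
Op 5: d = malloc(1) -> d = 8; heap: [0-6 ALLOC][7-7 ALLOC][8-8 ALLOC][9-23 FREE]
Op 6: e = malloc(4) -> e = 9; heap: [0-6 ALLOC][7-7 ALLOC][8-8 ALLOC][9-12 ALLOC][13-23 FREE]
Op 7: free(d) -> (freed d); heap: [0-6 ALLOC][7-7 ALLOC][8-8 FREE][9-12 ALLOC][13-23 FREE]
Op 8: f = malloc(6) -> f = 13; heap: [0-6 ALLOC][7-7 ALLOC][8-8 FREE][9-12 ALLOC][13-18 ALLOC][19-23 FREE]
free(e): e = 9 -> block [9-12 ALLOC]; mark free, coalesce with adjacent free neighbors -> [0-6 ALLOC][7-7 ALLOC][8-12 FREE][13-18 ALLOC][19-23 FREE]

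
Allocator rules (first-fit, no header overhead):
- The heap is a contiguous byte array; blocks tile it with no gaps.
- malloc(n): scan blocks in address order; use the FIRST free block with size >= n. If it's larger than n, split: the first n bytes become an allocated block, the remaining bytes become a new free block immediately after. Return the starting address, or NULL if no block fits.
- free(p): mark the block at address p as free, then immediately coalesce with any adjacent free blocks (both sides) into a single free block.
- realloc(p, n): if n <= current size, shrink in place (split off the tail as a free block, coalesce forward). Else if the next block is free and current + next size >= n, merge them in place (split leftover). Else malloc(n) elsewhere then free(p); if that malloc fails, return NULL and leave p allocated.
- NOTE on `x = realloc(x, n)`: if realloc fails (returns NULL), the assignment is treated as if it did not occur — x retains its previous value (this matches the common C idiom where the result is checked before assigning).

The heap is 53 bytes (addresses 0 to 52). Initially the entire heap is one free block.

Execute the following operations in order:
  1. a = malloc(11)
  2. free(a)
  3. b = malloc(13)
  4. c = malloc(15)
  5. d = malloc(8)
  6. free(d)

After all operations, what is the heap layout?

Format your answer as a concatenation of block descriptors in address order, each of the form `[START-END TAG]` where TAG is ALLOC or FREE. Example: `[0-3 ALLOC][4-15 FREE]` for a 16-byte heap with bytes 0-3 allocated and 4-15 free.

Op 1: a = malloc(11) -> a = 0; heap: [0-10 ALLOC][11-52 FREE]
Op 2: free(a) -> (freed a); heap: [0-52 FREE]
Op 3: b = malloc(13) -> b = 0; heap: [0-12 ALLOC][13-52 FREE]
Op 4: c = malloc(15) -> c = 13; heap: [0-12 ALLOC][13-27 ALLOC][28-52 FREE]
Op 5: d = malloc(8) -> d = 28; heap: [0-12 ALLOC][13-27 ALLOC][28-35 ALLOC][36-52 FREE]
Op 6: free(d) -> (freed d); heap: [0-12 ALLOC][13-27 ALLOC][28-52 FREE]

Answer: [0-12 ALLOC][13-27 ALLOC][28-52 FREE]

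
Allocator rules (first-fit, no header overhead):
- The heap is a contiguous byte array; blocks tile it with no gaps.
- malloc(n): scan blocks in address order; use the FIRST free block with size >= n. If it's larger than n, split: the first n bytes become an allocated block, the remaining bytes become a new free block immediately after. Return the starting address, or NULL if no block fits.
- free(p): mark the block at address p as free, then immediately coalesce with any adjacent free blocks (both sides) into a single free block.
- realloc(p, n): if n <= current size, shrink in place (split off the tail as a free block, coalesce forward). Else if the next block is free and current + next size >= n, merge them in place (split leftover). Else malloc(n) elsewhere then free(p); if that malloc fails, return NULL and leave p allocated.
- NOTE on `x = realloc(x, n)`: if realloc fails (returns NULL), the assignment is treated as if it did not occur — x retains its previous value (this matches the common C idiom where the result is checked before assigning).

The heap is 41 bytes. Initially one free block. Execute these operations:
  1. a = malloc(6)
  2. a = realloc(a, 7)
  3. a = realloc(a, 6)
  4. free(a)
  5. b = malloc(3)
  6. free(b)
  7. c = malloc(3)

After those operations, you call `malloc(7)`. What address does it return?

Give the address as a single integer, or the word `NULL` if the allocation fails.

Answer: 3

Derivation:
Op 1: a = malloc(6) -> a = 0; heap: [0-5 ALLOC][6-40 FREE]
Op 2: a = realloc(a, 7) -> a = 0; heap: [0-6 ALLOC][7-40 FREE]
Op 3: a = realloc(a, 6) -> a = 0; heap: [0-5 ALLOC][6-40 FREE]
Op 4: free(a) -> (freed a); heap: [0-40 FREE]
Op 5: b = malloc(3) -> b = 0; heap: [0-2 ALLOC][3-40 FREE]
Op 6: free(b) -> (freed b); heap: [0-40 FREE]
Op 7: c = malloc(3) -> c = 0; heap: [0-2 ALLOC][3-40 FREE]
malloc(7): first-fit scan over [0-2 ALLOC][3-40 FREE] -> 3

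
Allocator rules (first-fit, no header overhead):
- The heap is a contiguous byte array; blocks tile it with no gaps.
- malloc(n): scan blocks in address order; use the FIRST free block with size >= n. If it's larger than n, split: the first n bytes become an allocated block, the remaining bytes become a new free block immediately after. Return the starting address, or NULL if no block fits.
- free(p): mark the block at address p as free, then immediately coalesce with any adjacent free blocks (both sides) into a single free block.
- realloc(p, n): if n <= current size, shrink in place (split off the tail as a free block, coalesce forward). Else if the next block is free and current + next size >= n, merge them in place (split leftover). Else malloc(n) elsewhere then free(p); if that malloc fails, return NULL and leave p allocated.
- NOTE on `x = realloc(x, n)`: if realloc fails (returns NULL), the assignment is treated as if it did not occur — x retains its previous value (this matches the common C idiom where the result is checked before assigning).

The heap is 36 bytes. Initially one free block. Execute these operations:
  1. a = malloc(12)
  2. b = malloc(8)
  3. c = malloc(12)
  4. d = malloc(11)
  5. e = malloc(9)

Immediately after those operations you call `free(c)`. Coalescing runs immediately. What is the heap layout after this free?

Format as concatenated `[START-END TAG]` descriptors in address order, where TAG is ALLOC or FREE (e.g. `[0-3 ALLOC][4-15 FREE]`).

Answer: [0-11 ALLOC][12-19 ALLOC][20-35 FREE]

Derivation:
Op 1: a = malloc(12) -> a = 0; heap: [0-11 ALLOC][12-35 FREE]
Op 2: b = malloc(8) -> b = 12; heap: [0-11 ALLOC][12-19 ALLOC][20-35 FREE]
Op 3: c = malloc(12) -> c = 20; heap: [0-11 ALLOC][12-19 ALLOC][20-31 ALLOC][32-35 FREE]
Op 4: d = malloc(11) -> d = NULL; heap: [0-11 ALLOC][12-19 ALLOC][20-31 ALLOC][32-35 FREE]
Op 5: e = malloc(9) -> e = NULL; heap: [0-11 ALLOC][12-19 ALLOC][20-31 ALLOC][32-35 FREE]
free(c): c = 20 -> block [20-31 ALLOC]; mark free, coalesce with adjacent free neighbors -> [0-11 ALLOC][12-19 ALLOC][20-35 FREE]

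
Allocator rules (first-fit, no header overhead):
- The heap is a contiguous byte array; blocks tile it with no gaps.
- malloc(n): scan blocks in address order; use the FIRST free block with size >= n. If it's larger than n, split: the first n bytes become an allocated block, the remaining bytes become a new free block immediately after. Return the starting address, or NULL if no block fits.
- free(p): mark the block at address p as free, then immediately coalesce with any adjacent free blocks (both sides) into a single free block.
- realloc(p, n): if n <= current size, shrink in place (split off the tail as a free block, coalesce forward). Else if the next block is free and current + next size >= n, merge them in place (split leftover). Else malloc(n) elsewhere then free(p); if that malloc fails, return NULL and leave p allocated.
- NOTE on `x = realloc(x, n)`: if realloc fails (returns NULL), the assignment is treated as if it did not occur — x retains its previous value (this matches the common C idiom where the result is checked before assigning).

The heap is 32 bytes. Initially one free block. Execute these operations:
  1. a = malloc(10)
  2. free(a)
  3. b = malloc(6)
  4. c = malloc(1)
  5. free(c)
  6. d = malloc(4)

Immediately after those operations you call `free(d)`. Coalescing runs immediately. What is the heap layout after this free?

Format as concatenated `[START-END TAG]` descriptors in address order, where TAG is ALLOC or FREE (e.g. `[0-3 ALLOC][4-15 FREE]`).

Answer: [0-5 ALLOC][6-31 FREE]

Derivation:
Op 1: a = malloc(10) -> a = 0; heap: [0-9 ALLOC][10-31 FREE]
Op 2: free(a) -> (freed a); heap: [0-31 FREE]
Op 3: b = malloc(6) -> b = 0; heap: [0-5 ALLOC][6-31 FREE]
Op 4: c = malloc(1) -> c = 6; heap: [0-5 ALLOC][6-6 ALLOC][7-31 FREE]
Op 5: free(c) -> (freed c); heap: [0-5 ALLOC][6-31 FREE]
Op 6: d = malloc(4) -> d = 6; heap: [0-5 ALLOC][6-9 ALLOC][10-31 FREE]
free(d): d = 6 -> block [6-9 ALLOC]; mark free, coalesce with adjacent free neighbors -> [0-5 ALLOC][6-31 FREE]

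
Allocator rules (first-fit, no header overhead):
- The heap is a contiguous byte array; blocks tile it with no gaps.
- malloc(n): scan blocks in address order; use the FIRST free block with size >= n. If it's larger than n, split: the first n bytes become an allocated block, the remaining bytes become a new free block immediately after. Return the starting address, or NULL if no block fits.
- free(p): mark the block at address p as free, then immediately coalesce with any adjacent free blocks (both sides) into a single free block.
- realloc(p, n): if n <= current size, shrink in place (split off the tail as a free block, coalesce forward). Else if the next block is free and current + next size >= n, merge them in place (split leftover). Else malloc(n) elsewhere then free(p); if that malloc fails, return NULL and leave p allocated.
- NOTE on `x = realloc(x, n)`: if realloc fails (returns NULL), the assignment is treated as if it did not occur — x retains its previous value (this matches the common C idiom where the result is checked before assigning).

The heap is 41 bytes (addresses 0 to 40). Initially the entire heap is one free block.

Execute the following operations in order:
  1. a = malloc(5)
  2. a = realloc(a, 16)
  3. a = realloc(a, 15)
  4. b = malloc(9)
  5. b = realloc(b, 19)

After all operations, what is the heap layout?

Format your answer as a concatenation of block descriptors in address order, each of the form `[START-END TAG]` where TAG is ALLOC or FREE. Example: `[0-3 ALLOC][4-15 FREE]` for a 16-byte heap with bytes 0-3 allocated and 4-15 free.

Answer: [0-14 ALLOC][15-33 ALLOC][34-40 FREE]

Derivation:
Op 1: a = malloc(5) -> a = 0; heap: [0-4 ALLOC][5-40 FREE]
Op 2: a = realloc(a, 16) -> a = 0; heap: [0-15 ALLOC][16-40 FREE]
Op 3: a = realloc(a, 15) -> a = 0; heap: [0-14 ALLOC][15-40 FREE]
Op 4: b = malloc(9) -> b = 15; heap: [0-14 ALLOC][15-23 ALLOC][24-40 FREE]
Op 5: b = realloc(b, 19) -> b = 15; heap: [0-14 ALLOC][15-33 ALLOC][34-40 FREE]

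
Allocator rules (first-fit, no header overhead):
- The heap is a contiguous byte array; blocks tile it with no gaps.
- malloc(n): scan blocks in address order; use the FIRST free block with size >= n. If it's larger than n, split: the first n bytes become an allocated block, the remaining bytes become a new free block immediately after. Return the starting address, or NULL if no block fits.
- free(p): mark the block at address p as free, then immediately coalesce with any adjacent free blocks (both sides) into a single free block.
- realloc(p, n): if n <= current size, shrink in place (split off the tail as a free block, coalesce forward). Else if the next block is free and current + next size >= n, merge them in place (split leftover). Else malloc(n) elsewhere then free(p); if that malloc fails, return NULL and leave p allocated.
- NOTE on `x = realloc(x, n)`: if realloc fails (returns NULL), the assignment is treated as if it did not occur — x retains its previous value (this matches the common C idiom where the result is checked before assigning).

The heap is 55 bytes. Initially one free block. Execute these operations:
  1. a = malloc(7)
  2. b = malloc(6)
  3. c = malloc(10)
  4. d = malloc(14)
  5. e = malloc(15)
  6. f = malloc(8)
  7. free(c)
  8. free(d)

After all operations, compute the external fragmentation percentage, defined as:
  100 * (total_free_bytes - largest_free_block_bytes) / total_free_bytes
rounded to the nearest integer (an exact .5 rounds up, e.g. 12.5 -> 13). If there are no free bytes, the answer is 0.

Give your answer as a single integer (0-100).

Op 1: a = malloc(7) -> a = 0; heap: [0-6 ALLOC][7-54 FREE]
Op 2: b = malloc(6) -> b = 7; heap: [0-6 ALLOC][7-12 ALLOC][13-54 FREE]
Op 3: c = malloc(10) -> c = 13; heap: [0-6 ALLOC][7-12 ALLOC][13-22 ALLOC][23-54 FREE]
Op 4: d = malloc(14) -> d = 23; heap: [0-6 ALLOC][7-12 ALLOC][13-22 ALLOC][23-36 ALLOC][37-54 FREE]
Op 5: e = malloc(15) -> e = 37; heap: [0-6 ALLOC][7-12 ALLOC][13-22 ALLOC][23-36 ALLOC][37-51 ALLOC][52-54 FREE]
Op 6: f = malloc(8) -> f = NULL; heap: [0-6 ALLOC][7-12 ALLOC][13-22 ALLOC][23-36 ALLOC][37-51 ALLOC][52-54 FREE]
Op 7: free(c) -> (freed c); heap: [0-6 ALLOC][7-12 ALLOC][13-22 FREE][23-36 ALLOC][37-51 ALLOC][52-54 FREE]
Op 8: free(d) -> (freed d); heap: [0-6 ALLOC][7-12 ALLOC][13-36 FREE][37-51 ALLOC][52-54 FREE]
Free blocks: [24 3] total_free=27 largest=24 -> 100*(27-24)/27 = 300/27 ≈ 11.111 -> rounds to 11

Answer: 11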